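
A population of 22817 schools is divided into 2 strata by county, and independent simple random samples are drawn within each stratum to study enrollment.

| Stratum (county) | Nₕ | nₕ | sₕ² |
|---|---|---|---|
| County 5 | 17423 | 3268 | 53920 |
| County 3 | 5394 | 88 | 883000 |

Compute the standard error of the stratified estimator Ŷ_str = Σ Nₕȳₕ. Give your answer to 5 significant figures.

539680

Var(Ŷ_str) = Σₕ Nₕ²(1 − fₕ)sₕ²/nₕ.
County 5: 17423²·(1 − 3268/17423)·53920/3268 = 4.0691214 × 10^9.
County 3: 5394²·(1 − 88/5394)·883000/88 = 2.8718134 × 10^11.
Sum = 2.9125046 × 10^11.
SE = √(2.9125046 × 10^11) = 539680.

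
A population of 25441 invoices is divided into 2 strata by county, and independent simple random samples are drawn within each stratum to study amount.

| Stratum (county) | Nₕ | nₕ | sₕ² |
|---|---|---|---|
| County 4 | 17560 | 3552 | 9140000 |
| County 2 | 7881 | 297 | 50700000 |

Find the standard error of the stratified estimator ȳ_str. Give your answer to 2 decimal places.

129.39

Var(ȳ_str) = Σₕ Wₕ²(1 − fₕ)sₕ²/nₕ with Wₕ = Nₕ/N, N = 25441.
County 4: Wₕ = 0.69022444; term = 0.69022444²·(1 − 0.20227790)·9140000/3552 = 977.92495.
County 2: Wₕ = 0.30977556; term = 0.30977556²·(1 − 0.03768557)·50700000/297 = 15763.869.
Sum = 16741.794.
SE = √(16741.794) = 129.39.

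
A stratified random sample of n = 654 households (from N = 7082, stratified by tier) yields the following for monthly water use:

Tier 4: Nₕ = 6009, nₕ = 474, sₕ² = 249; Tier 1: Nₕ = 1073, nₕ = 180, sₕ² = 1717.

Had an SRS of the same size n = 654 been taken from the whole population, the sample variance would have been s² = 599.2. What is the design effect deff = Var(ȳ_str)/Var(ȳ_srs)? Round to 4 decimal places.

0.6380

Var(ȳ_str) = Σ Wₕ²(1−fₕ)sₕ²/nₕ with Wₕ = Nₕ/7082:
  Tier 4: (6009/7082)²·(1−474/6009)·249/474 = 0.34836057
  Tier 1: (1073/7082)²·(1−180/1073)·1717/180 = 0.18223724
  → Var(ȳ_str) = 0.53059781.
Var(ȳ_srs) = (1 − 654/7082)·599.2/654 = 0.83159908.
deff = 0.53059781 / 0.83159908 = 0.6380.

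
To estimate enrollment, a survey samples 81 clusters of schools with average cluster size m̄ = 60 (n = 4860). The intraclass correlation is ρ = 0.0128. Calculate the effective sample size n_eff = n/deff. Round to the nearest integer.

deff = 1 + (60 − 1)·0.0128 = 1 + 0.7552 = 1.7552.
n_eff = 4860 / 1.7552 = 2769.

2769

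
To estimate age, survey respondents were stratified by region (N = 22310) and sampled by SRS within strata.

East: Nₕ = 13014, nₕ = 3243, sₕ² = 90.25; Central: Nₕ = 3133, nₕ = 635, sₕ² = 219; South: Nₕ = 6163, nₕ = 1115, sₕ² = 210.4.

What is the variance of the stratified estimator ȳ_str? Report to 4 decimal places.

Var(ȳ_str) = Σₕ Wₕ²(1 − fₕ)sₕ²/nₕ with Wₕ = Nₕ/N, N = 22310.
East: Wₕ = 0.58332586; term = 0.58332586²·(1 − 0.24919318)·90.25/3243 = 0.0071096945.
Central: Wₕ = 0.14043030; term = 0.14043030²·(1 − 0.20268114)·219/635 = 0.0054228061.
South: Wₕ = 0.27624384; term = 0.27624384²·(1 − 0.18091838)·210.4/1115 = 0.011794601.
Sum = 0.024327102.

0.0243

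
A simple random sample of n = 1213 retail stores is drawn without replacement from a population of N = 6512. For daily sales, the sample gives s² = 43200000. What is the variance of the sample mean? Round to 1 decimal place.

Under SRS without replacement, Var(ȳ) = (1 − f)·s²/n with f = n/N = 1213/6512 = 0.18627150.
Var(ȳ) = (1 − 0.18627150)·43200000/1213 = 0.81372850·35614.18 = 28980.273.

28980.3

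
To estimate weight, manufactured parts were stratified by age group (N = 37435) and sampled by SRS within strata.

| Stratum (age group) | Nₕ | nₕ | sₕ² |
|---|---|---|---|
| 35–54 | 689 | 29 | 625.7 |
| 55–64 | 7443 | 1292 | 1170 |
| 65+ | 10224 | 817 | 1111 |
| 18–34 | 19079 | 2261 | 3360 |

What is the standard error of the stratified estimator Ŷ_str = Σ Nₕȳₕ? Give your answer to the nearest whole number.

25669

Var(Ŷ_str) = Σₕ Nₕ²(1 − fₕ)sₕ²/nₕ.
35–54: 689²·(1 − 29/689)·625.7/29 = 9.8114075 × 10^6.
55–64: 7443²·(1 − 1292/7443)·1170/1292 = 4.1458835 × 10^7.
65+: 10224²·(1 − 817/10224)·1111/817 = 1.3078682 × 10^8.
18–34: 19079²·(1 − 2261/19079)·3360/2261 = 4.768356 × 10^8.
Sum = 6.5889266 × 10^8.
SE = √(6.5889266 × 10^8) = 25669.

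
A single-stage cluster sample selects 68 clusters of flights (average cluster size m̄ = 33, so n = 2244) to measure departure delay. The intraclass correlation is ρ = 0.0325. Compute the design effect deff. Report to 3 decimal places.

deff = 1 + (33 − 1)·0.0325 = 1 + 1.04 = 2.04.

2.040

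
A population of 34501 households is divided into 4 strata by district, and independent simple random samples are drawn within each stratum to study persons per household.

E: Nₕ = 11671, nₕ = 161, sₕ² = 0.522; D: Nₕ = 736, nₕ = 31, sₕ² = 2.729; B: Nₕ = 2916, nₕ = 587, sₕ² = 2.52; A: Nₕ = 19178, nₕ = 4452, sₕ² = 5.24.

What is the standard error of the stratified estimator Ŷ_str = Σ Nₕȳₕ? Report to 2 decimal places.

918.03

Var(Ŷ_str) = Σₕ Nₕ²(1 − fₕ)sₕ²/nₕ.
E: 11671²·(1 − 161/11671)·0.522/161 = 435539.97.
D: 736²·(1 − 31/736)·2.729/31 = 45678.178.
B: 2916²·(1 − 587/2916)·2.52/587 = 29155.43.
A: 19178²·(1 − 4452/19178)·5.24/4452 = 332402.47.
Sum = 842776.05.
SE = √(842776.05) = 918.03.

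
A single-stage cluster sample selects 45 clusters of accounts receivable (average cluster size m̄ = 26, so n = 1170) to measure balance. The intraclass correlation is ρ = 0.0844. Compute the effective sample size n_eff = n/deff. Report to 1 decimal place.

deff = 1 + (26 − 1)·0.0844 = 1 + 2.11 = 3.11.
n_eff = 1170 / 3.11 = 376.2.

376.2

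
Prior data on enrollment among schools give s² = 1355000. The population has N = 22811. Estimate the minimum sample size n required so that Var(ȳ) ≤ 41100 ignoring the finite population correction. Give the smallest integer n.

Without fpc, n₀ = s²/D = 1355000/41100 = 32.9684.
Rounding up, n = 33.

33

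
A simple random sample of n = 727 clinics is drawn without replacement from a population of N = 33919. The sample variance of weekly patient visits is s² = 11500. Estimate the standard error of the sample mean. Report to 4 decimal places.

Under SRS without replacement, Var(ȳ) = (1 − f)·s²/n with f = n/N = 727/33919 = 0.02143341.
Var(ȳ) = (1 − 0.02143341)·11500/727 = 0.97856659·15.818432 = 15.479389.
SE(ȳ) = √(15.479389) = 3.9344.

3.9344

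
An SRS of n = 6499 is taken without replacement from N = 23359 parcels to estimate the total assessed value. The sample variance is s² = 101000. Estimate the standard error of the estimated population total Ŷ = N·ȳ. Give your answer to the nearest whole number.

78234

Var(Ŷ) = N²·Var(ȳ) = N²·(1 − n/N)·s²/n.
f = 6499/23359 = 0.27822253; Var(ȳ) = 0.72177747·101000/6499 = 11.217037.
Var(Ŷ) = 23359² · 11.217037 = 6.1204964 × 10^9.
SE(Ŷ) = √(6.1204964 × 10^9) = 78234.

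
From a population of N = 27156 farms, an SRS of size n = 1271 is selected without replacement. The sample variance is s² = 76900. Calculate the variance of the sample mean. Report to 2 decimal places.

57.67

Under SRS without replacement, Var(ȳ) = (1 − f)·s²/n with f = n/N = 1271/27156 = 0.04680365.
Var(ȳ) = (1 − 0.04680365)·76900/1271 = 0.95319635·60.503541 = 57.671754.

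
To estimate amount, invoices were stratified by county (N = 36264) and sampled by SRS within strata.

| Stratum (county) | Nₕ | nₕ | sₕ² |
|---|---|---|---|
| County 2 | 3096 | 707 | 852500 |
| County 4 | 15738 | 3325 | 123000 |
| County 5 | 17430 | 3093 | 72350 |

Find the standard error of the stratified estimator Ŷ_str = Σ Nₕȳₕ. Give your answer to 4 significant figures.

148300

Var(Ŷ_str) = Σₕ Nₕ²(1 − fₕ)sₕ²/nₕ.
County 2: 3096²·(1 − 707/3096)·852500/707 = 8.9185053 × 10^9.
County 4: 15738²·(1 − 3325/15738)·123000/3325 = 7.2266955 × 10^9.
County 5: 17430²·(1 − 3093/17430)·72350/3093 = 5.8454007 × 10^9.
Sum = 2.1990602 × 10^10.
SE = √(2.1990602 × 10^10) = 148300.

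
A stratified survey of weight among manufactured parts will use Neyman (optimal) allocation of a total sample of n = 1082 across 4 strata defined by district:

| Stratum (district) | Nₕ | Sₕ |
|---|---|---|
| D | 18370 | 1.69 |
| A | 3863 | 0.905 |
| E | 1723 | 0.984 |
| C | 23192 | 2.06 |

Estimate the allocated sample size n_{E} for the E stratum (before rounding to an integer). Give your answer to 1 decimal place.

Neyman allocation: nₕ = n·NₕSₕ / Σⱼ NⱼSⱼ.
Σ NⱼSⱼ = 18370·1.69 + 3863·0.905 + 1723·0.984 + 23192·2.06 = 84012.267.
n_{E} = 1082·1723·0.984 / 84012.267 = 21.8.

21.8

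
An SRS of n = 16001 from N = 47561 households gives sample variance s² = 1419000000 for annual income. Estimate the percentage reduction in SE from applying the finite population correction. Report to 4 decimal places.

f = n/N = 16001/47561 = 0.33643111.
SE_no-fpc = √(s²/n) = 297.79516; SE_fpc = √((1−f)s²/n) = 242.58316.
Ratio = √(1−f) = 0.81459738. Reduction = 100·(1 − 0.81459738) = 18.5403%.

18.5403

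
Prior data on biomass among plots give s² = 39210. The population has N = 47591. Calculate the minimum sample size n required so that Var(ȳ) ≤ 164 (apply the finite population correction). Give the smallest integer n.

238

Without fpc, n₀ = s²/D = 39210/164 = 239.0854.
With fpc, (1 − n/N)·s²/n ≤ D requires n ≥ n₀/(1 + n₀/N) = 239.0854/(1 + 239.0854/47591) = 237.8903.
Rounding up, n = 238.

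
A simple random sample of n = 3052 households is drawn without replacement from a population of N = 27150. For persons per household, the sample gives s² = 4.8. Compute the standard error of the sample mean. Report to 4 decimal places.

0.0374

Under SRS without replacement, Var(ȳ) = (1 − f)·s²/n with f = n/N = 3052/27150 = 0.11241252.
Var(ȳ) = (1 − 0.11241252)·4.8/3052 = 0.88758748·0.0015727392 = 0.0013959436.
SE(ȳ) = √(0.0013959436) = 0.0374.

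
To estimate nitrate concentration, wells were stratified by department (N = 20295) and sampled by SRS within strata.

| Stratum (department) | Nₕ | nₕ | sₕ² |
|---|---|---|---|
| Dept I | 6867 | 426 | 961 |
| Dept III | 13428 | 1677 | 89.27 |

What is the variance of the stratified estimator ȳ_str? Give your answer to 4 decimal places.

Var(ȳ_str) = Σₕ Wₕ²(1 − fₕ)sₕ²/nₕ with Wₕ = Nₕ/N, N = 20295.
Dept I: Wₕ = 0.33835920; term = 0.33835920²·(1 − 0.06203582)·961/426 = 0.24224567.
Dept III: Wₕ = 0.66164080; term = 0.66164080²·(1 − 0.12488829)·89.27/1677 = 0.020392972.
Sum = 0.26263864.

0.2626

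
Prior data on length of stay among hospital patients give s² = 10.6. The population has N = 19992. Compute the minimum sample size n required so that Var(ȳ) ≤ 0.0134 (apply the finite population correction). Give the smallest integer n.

Without fpc, n₀ = s²/D = 10.6/0.0134 = 791.0448.
With fpc, (1 − n/N)·s²/n ≤ D requires n ≥ n₀/(1 + n₀/N) = 791.0448/(1 + 791.0448/19992) = 760.9360.
Rounding up, n = 761.

761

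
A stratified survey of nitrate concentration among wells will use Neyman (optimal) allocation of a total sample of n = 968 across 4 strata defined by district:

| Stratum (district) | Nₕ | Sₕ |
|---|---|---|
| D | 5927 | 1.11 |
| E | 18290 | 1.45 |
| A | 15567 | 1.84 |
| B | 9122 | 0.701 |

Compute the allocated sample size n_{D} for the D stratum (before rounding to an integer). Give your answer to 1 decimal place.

Neyman allocation: nₕ = n·NₕSₕ / Σⱼ NⱼSⱼ.
Σ NⱼSⱼ = 5927·1.11 + 18290·1.45 + 15567·1.84 + 9122·0.701 = 68137.272.
n_{D} = 968·5927·1.11 / 68137.272 = 93.5.

93.5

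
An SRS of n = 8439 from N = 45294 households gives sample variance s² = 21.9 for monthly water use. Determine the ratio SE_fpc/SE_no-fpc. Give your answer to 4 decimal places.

f = n/N = 8439/45294 = 0.18631607.
SE_no-fpc = √(s²/n) = 0.050942067; SE_fpc = √((1−f)s²/n) = 0.045952002.
Ratio = √(1−f) = 0.90204431.

0.9020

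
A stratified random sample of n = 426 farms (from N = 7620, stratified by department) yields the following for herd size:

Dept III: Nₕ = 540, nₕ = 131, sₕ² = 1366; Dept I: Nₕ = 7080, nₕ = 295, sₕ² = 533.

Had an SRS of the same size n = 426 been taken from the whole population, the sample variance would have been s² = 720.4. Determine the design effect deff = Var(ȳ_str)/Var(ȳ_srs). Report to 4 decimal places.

0.9611

Var(ȳ_str) = Σ Wₕ²(1−fₕ)sₕ²/nₕ with Wₕ = Nₕ/7620:
  Dept III: (540/7620)²·(1−131/540)·1366/131 = 0.039663088
  Dept I: (7080/7620)²·(1−295/7080)·533/295 = 1.4947837
  → Var(ȳ_str) = 1.5344468.
Var(ȳ_srs) = (1 − 426/7620)·720.4/426 = 1.5965391.
deff = 1.5344468 / 1.5965391 = 0.9611.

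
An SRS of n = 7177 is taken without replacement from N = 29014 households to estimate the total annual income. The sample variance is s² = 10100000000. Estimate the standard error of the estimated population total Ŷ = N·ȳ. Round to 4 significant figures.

Var(Ŷ) = N²·Var(ȳ) = N²·(1 − n/N)·s²/n.
f = 7177/29014 = 0.24736334; Var(ȳ) = 0.75263666·10100000000/7177 = 1.0591654 × 10^6.
Var(Ŷ) = 29014² · (1.0591654 × 10^6) = 8.9161835 × 10^14.
SE(Ŷ) = √(8.9161835 × 10^14) = 2.986 × 10^7.

2.986 × 10^7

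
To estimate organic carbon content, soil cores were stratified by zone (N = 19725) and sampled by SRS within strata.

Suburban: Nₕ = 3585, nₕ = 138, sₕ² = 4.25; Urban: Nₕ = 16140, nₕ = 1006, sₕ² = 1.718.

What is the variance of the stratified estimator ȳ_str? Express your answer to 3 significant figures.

0.00205

Var(ȳ_str) = Σₕ Wₕ²(1 − fₕ)sₕ²/nₕ with Wₕ = Nₕ/N, N = 19725.
Suburban: Wₕ = 0.18174905; term = 0.18174905²·(1 − 0.03849372)·4.25/138 = 9.7815181 × 10^-4.
Urban: Wₕ = 0.81825095; term = 0.81825095²·(1 − 0.06232962)·1.718/1006 = 0.0010721324.
Sum = 0.0020502842.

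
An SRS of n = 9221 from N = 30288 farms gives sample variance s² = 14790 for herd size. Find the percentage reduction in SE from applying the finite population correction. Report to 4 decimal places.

16.6000

f = n/N = 9221/30288 = 0.30444400.
SE_no-fpc = √(s²/n) = 1.2664705; SE_fpc = √((1−f)s²/n) = 1.0562364.
Ratio = √(1−f) = 0.83400000. Reduction = 100·(1 − 0.83400000) = 16.6000%.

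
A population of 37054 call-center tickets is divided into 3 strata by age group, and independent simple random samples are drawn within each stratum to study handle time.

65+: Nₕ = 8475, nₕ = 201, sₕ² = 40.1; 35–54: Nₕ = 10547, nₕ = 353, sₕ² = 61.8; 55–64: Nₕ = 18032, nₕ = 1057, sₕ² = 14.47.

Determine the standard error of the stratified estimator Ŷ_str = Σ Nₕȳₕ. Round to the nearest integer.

6083

Var(Ŷ_str) = Σₕ Nₕ²(1 − fₕ)sₕ²/nₕ.
65+: 8475²·(1 − 201/8475)·40.1/201 = 1.3989543 × 10^7.
35–54: 10547²·(1 − 353/10547)·61.8/353 = 1.8822935 × 10^7.
55–64: 18032²·(1 − 1057/18032)·14.47/1057 = 4.1903203 × 10^6.
Sum = 3.7002798 × 10^7.
SE = √(3.7002798 × 10^7) = 6083.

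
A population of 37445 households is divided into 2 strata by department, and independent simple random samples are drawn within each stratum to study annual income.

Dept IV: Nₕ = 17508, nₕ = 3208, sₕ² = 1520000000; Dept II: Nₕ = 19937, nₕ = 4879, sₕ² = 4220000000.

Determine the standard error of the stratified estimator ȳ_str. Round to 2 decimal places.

519.42

Var(ȳ_str) = Σₕ Wₕ²(1 − fₕ)sₕ²/nₕ with Wₕ = Nₕ/N, N = 37445.
Dept IV: Wₕ = 0.46756576; term = 0.46756576²·(1 − 0.18323052)·1520000000/3208 = 84604.631.
Dept II: Wₕ = 0.53243424; term = 0.53243424²·(1 − 0.24472087)·4220000000/4879 = 185191.51.
Sum = 269796.14.
SE = √(269796.14) = 519.42.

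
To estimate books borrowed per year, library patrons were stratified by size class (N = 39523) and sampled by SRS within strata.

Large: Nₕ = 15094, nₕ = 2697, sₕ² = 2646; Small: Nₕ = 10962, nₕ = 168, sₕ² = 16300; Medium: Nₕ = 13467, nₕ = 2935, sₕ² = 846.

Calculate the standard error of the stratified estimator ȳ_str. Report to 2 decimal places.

2.74

Var(ȳ_str) = Σₕ Wₕ²(1 − fₕ)sₕ²/nₕ with Wₕ = Nₕ/N, N = 39523.
Large: Wₕ = 0.38190421; term = 0.38190421²·(1 − 0.17868027)·2646/2697 = 0.11752494.
Small: Wₕ = 0.27735749; term = 0.27735749²·(1 − 0.01532567)·16300/168 = 7.3493804.
Medium: Wₕ = 0.34073830; term = 0.34073830²·(1 − 0.21794015)·846/2935 = 0.026172437.
Sum = 7.4930778.
SE = √(7.4930778) = 2.74.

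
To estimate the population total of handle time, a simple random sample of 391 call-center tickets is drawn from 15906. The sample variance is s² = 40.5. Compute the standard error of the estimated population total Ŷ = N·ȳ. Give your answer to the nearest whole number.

5056

Var(Ŷ) = N²·Var(ȳ) = N²·(1 − n/N)·s²/n.
f = 391/15906 = 0.02458192; Var(ȳ) = 0.97541808·40.5/391 = 0.10103435.
Var(Ŷ) = 15906² · 0.10103435 = 2.5561775 × 10^7.
SE(Ŷ) = √(2.5561775 × 10^7) = 5056.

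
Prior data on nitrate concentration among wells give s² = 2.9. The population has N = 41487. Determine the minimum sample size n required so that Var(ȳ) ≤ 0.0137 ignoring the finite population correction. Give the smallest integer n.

212

Without fpc, n₀ = s²/D = 2.9/0.0137 = 211.6788.
Rounding up, n = 212.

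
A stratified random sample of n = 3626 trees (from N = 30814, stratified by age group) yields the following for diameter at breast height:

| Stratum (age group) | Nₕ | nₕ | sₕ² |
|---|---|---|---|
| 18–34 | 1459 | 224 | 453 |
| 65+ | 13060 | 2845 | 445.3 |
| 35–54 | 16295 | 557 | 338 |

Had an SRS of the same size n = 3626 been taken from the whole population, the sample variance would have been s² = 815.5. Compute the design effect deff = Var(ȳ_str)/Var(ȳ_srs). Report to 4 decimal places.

Var(ȳ_str) = Σ Wₕ²(1−fₕ)sₕ²/nₕ with Wₕ = Nₕ/30814:
  18–34: (1459/30814)²·(1−224/1459)·453/224 = 0.0038377464
  65+: (13060/30814)²·(1−2845/13060)·445.3/2845 = 0.021991549
  35–54: (16295/30814)²·(1−557/16295)·338/557 = 0.16389634
  → Var(ȳ_str) = 0.18972564.
Var(ȳ_srs) = (1 − 3626/30814)·815.5/3626 = 0.19843823.
deff = 0.18972564 / 0.19843823 = 0.9561.

0.9561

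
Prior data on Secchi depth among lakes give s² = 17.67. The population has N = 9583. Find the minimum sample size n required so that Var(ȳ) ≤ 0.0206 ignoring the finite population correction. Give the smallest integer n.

Without fpc, n₀ = s²/D = 17.67/0.0206 = 857.7670.
Rounding up, n = 858.

858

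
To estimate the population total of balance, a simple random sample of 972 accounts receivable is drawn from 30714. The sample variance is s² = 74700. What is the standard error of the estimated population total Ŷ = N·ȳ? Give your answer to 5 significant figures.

Var(Ŷ) = N²·Var(ȳ) = N²·(1 − n/N)·s²/n.
f = 972/30714 = 0.03164681; Var(ȳ) = 0.96835319·74700/972 = 74.419736.
Var(Ŷ) = 30714² · 74.419736 = 7.0203843 × 10^10.
SE(Ŷ) = √(7.0203843 × 10^10) = 264960.

264960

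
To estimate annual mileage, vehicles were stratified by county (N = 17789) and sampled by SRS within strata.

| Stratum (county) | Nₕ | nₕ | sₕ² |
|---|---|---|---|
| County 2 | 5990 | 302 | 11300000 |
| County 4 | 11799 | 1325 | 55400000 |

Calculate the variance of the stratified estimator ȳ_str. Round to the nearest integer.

Var(ȳ_str) = Σₕ Wₕ²(1 − fₕ)sₕ²/nₕ with Wₕ = Nₕ/N, N = 17789.
County 2: Wₕ = 0.33672494; term = 0.33672494²·(1 − 0.05041736)·11300000/302 = 4028.6064.
County 4: Wₕ = 0.66327506; term = 0.66327506²·(1 − 0.11229765)·55400000/1325 = 16328.586.
Sum = 20357.192.

20357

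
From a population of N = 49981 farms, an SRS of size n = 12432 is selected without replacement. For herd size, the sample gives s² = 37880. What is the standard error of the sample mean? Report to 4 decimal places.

Under SRS without replacement, Var(ȳ) = (1 − f)·s²/n with f = n/N = 12432/49981 = 0.24873452.
Var(ȳ) = (1 − 0.24873452)·37880/12432 = 0.75126548·3.0469755 = 2.2890875.
SE(ȳ) = √(2.2890875) = 1.5130.

1.5130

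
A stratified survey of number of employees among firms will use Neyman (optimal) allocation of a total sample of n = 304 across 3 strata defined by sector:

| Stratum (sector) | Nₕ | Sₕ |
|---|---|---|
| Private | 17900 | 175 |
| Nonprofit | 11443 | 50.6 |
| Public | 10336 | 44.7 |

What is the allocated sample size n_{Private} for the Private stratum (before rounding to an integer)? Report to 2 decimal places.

Neyman allocation: nₕ = n·NₕSₕ / Σⱼ NⱼSⱼ.
Σ NⱼSⱼ = 17900·175 + 11443·50.6 + 10336·44.7 = 4.173535 × 10^6.
n_{Private} = 304·17900·175 / (4.173535 × 10^6) = 228.17.

228.17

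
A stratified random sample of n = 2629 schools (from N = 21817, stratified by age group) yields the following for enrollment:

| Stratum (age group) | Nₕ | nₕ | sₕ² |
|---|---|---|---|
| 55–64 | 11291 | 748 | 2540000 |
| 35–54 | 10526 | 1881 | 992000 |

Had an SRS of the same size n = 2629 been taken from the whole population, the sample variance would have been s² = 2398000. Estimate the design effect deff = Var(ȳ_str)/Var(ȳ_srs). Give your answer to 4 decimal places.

1.1843

Var(ȳ_str) = Σ Wₕ²(1−fₕ)sₕ²/nₕ with Wₕ = Nₕ/21817:
  55–64: (11291/21817)²·(1−748/11291)·2540000/748 = 849.25609
  35–54: (10526/21817)²·(1−1881/10526)·992000/1881 = 100.82336
  → Var(ȳ_str) = 950.07945.
Var(ȳ_srs) = (1 − 2629/21817)·2398000/2629 = 802.2196.
deff = 950.07945 / 802.2196 = 1.1843.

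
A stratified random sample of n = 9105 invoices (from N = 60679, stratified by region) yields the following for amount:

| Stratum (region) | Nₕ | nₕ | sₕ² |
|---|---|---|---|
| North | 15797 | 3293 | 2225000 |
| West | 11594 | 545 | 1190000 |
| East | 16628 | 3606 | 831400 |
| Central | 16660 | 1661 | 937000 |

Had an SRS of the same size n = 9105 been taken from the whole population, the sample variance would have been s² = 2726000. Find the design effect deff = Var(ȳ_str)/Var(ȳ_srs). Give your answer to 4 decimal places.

0.6447

Var(ȳ_str) = Σ Wₕ²(1−fₕ)sₕ²/nₕ with Wₕ = Nₕ/60679:
  North: (15797/60679)²·(1−3293/15797)·2225000/3293 = 36.248083
  West: (11594/60679)²·(1−545/11594)·1190000/545 = 75.967861
  East: (16628/60679)²·(1−3606/16628)·831400/3606 = 13.558922
  Central: (16660/60679)²·(1−1661/16660)·937000/1661 = 38.285157
  → Var(ȳ_str) = 164.06002.
Var(ȳ_srs) = (1 − 9105/60679)·2726000/9105 = 254.471.
deff = 164.06002 / 254.471 = 0.6447.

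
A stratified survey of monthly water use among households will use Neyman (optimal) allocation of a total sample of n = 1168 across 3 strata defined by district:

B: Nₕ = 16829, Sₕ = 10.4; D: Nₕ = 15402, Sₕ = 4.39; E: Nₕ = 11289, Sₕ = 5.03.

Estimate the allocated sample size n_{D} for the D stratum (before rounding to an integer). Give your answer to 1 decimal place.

Neyman allocation: nₕ = n·NₕSₕ / Σⱼ NⱼSⱼ.
Σ NⱼSⱼ = 16829·10.4 + 15402·4.39 + 11289·5.03 = 299420.05.
n_{D} = 1168·15402·4.39 / 299420.05 = 263.8.

263.8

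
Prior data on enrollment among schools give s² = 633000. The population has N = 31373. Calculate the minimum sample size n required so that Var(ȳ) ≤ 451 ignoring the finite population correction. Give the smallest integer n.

1404

Without fpc, n₀ = s²/D = 633000/451 = 1403.5477.
Rounding up, n = 1404.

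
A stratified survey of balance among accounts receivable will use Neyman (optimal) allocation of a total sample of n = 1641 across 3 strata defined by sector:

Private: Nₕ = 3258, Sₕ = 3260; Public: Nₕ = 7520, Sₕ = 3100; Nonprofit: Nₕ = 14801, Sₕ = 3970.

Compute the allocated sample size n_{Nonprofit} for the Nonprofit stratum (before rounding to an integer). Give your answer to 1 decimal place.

1040.3

Neyman allocation: nₕ = n·NₕSₕ / Σⱼ NⱼSⱼ.
Σ NⱼSⱼ = 3258·3260 + 7520·3100 + 14801·3970 = 9.269305 × 10^7.
n_{Nonprofit} = 1641·14801·3970 / (9.269305 × 10^7) = 1040.3.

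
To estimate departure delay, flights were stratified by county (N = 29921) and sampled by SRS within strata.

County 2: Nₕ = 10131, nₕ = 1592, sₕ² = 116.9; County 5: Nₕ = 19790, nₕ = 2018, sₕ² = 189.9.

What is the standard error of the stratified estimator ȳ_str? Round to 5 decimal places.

Var(ȳ_str) = Σₕ Wₕ²(1 − fₕ)sₕ²/nₕ with Wₕ = Nₕ/N, N = 29921.
County 2: Wₕ = 0.33859162; term = 0.33859162²·(1 − 0.15714145)·116.9/1592 = 0.0070954275.
County 5: Wₕ = 0.66140838; term = 0.66140838²·(1 − 0.10197069)·189.9/2018 = 0.036968659.
Sum = 0.044064087.
SE = √(0.044064087) = 0.20991.

0.20991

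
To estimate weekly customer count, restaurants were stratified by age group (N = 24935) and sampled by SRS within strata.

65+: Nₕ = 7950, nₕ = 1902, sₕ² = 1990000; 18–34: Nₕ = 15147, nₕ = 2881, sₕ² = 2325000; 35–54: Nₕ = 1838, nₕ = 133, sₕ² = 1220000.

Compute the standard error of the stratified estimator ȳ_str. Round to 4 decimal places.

19.1910

Var(ȳ_str) = Σₕ Wₕ²(1 − fₕ)sₕ²/nₕ with Wₕ = Nₕ/N, N = 24935.
65+: Wₕ = 0.31882896; term = 0.31882896²·(1 − 0.23924528)·1990000/1902 = 80.910098.
18–34: Wₕ = 0.60745939; term = 0.60745939²·(1 − 0.19020268)·2325000/2881 = 241.15182.
35–54: Wₕ = 0.07371165; term = 0.07371165²·(1 − 0.07236126)·1220000/133 = 46.233773.
Sum = 368.29569.
SE = √(368.29569) = 19.1910.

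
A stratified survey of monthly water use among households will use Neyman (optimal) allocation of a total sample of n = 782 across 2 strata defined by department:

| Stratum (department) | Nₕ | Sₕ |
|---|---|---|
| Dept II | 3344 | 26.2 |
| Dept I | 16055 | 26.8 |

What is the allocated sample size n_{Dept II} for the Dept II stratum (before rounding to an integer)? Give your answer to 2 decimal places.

Neyman allocation: nₕ = n·NₕSₕ / Σⱼ NⱼSⱼ.
Σ NⱼSⱼ = 3344·26.2 + 16055·26.8 = 517886.8.
n_{Dept II} = 782·3344·26.2 / 517886.8 = 132.29.

132.29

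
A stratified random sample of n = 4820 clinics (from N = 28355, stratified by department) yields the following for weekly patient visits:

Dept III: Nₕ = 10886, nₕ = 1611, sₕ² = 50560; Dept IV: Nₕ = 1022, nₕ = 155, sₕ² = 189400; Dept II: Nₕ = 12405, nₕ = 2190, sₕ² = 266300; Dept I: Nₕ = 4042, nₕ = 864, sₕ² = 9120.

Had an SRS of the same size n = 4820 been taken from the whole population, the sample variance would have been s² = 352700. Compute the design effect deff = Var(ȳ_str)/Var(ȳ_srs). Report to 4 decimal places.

Var(ȳ_str) = Σ Wₕ²(1−fₕ)sₕ²/nₕ with Wₕ = Nₕ/28355:
  Dept III: (10886/28355)²·(1−1611/10886)·50560/1611 = 3.9412544
  Dept IV: (1022/28355)²·(1−155/1022)·189400/155 = 1.3466631
  Dept II: (12405/28355)²·(1−2190/12405)·266300/2190 = 19.164738
  Dept I: (4042/28355)²·(1−864/4042)·9120/864 = 0.16864443
  → Var(ȳ_str) = 24.6213.
Var(ȳ_srs) = (1 − 4820/28355)·352700/4820 = 60.735551.
deff = 24.6213 / 60.735551 = 0.4054.

0.4054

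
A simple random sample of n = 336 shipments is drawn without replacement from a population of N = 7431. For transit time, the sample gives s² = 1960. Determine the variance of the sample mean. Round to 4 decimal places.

Under SRS without replacement, Var(ȳ) = (1 − f)·s²/n with f = n/N = 336/7431 = 0.04521599.
Var(ȳ) = (1 − 0.04521599)·1960/336 = 0.95478401·5.8333333 = 5.5695734.

5.5696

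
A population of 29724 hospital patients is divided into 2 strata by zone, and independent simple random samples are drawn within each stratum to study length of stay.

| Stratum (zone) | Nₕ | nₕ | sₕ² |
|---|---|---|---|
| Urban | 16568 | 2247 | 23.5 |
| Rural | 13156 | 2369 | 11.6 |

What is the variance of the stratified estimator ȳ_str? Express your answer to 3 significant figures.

0.00360

Var(ȳ_str) = Σₕ Wₕ²(1 − fₕ)sₕ²/nₕ with Wₕ = Nₕ/N, N = 29724.
Urban: Wₕ = 0.55739470; term = 0.55739470²·(1 − 0.13562289)·23.5/2247 = 0.0028086247.
Rural: Wₕ = 0.44260530; term = 0.44260530²·(1 − 0.18006993)·11.6/2369 = 7.8650768 × 10^-4.
Sum = 0.0035951324.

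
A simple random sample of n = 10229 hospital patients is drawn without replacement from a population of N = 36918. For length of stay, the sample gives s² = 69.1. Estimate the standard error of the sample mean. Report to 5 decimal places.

Under SRS without replacement, Var(ȳ) = (1 − f)·s²/n with f = n/N = 10229/36918 = 0.27707351.
Var(ȳ) = (1 − 0.27707351)·69.1/10229 = 0.72292649·0.0067553035 = 0.0048835879.
SE(ȳ) = √(0.0048835879) = 0.06988.

0.06988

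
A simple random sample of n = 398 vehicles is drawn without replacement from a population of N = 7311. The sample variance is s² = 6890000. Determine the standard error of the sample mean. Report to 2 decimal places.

127.94

Under SRS without replacement, Var(ȳ) = (1 − f)·s²/n with f = n/N = 398/7311 = 0.05443852.
Var(ȳ) = (1 − 0.05443852)·6890000/398 = 0.94556148·17311.558 = 16369.142.
SE(ȳ) = √(16369.142) = 127.94.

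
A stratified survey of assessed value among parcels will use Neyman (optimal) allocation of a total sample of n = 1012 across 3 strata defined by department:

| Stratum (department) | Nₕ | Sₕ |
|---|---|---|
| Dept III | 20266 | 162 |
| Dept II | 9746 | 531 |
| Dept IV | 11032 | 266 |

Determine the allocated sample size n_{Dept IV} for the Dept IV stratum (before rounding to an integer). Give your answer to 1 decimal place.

260.7

Neyman allocation: nₕ = n·NₕSₕ / Σⱼ NⱼSⱼ.
Σ NⱼSⱼ = 20266·162 + 9746·531 + 11032·266 = 1.139273 × 10^7.
n_{Dept IV} = 1012·11032·266 / (1.139273 × 10^7) = 260.7.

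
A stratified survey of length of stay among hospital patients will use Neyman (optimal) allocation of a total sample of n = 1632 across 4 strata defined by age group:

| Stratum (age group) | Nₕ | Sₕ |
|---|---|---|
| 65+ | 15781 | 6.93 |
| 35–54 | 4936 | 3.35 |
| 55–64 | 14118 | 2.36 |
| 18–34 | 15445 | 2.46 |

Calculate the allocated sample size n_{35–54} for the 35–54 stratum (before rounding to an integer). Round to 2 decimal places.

136.84

Neyman allocation: nₕ = n·NₕSₕ / Σⱼ NⱼSⱼ.
Σ NⱼSⱼ = 15781·6.93 + 4936·3.35 + 14118·2.36 + 15445·2.46 = 197211.11.
n_{35–54} = 1632·4936·3.35 / 197211.11 = 136.84.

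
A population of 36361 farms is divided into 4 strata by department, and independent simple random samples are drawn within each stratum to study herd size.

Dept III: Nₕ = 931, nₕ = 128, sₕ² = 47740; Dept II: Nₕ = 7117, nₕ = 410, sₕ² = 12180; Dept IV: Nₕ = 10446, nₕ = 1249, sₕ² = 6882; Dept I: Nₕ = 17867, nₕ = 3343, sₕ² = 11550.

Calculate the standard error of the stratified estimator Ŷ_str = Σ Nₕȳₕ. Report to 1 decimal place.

55882.0

Var(Ŷ_str) = Σₕ Nₕ²(1 − fₕ)sₕ²/nₕ.
Dept III: 931²·(1 − 128/931)·47740/128 = 2.7882883 × 10^8.
Dept II: 7117²·(1 − 410/7117)·12180/410 = 1.4180407 × 10^9.
Dept IV: 10446²·(1 − 1249/10446)·6882/1249 = 5.2935673 × 10^8.
Dept I: 17867²·(1 − 3343/17867)·11550/3343 = 8.9656852 × 10^8.
Sum = 3.1227948 × 10^9.
SE = √(3.1227948 × 10^9) = 55882.0.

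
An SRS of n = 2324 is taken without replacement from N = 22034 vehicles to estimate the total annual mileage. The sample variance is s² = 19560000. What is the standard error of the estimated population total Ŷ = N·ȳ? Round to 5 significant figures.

Var(Ŷ) = N²·Var(ȳ) = N²·(1 − n/N)·s²/n.
f = 2324/22034 = 0.10547336; Var(ȳ) = 0.89452664·19560000/2324 = 7528.8043.
Var(Ŷ) = 22034² · 7528.8043 = 3.6552131 × 10^12.
SE(Ŷ) = √(3.6552131 × 10^12) = 1.9119 × 10^6.

1.9119 × 10^6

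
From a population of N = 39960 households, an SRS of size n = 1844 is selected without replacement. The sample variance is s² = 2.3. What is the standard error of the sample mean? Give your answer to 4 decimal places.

0.0345

Under SRS without replacement, Var(ȳ) = (1 − f)·s²/n with f = n/N = 1844/39960 = 0.04614615.
Var(ȳ) = (1 − 0.04614615)·2.3/1844 = 0.95385385·0.0012472885 = 0.0011897309.
SE(ȳ) = √(0.0011897309) = 0.0345.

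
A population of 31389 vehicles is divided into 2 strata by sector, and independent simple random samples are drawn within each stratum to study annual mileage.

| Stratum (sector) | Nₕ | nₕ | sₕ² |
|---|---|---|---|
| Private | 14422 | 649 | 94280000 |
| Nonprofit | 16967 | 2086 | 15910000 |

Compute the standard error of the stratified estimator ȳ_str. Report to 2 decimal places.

176.75

Var(ȳ_str) = Σₕ Wₕ²(1 − fₕ)sₕ²/nₕ with Wₕ = Nₕ/N, N = 31389.
Private: Wₕ = 0.45946032; term = 0.45946032²·(1 − 0.04500069)·94280000/649 = 29286.937.
Nonprofit: Wₕ = 0.54053968; term = 0.54053968²·(1 − 0.12294454)·15910000/2086 = 1954.5109.
Sum = 31241.448.
SE = √(31241.448) = 176.75.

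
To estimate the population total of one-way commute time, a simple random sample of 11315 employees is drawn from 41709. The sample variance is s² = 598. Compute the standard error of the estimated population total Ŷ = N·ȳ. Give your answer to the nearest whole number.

Var(Ŷ) = N²·Var(ȳ) = N²·(1 − n/N)·s²/n.
f = 11315/41709 = 0.27128438; Var(ȳ) = 0.72871562·598/11315 = 0.038512766.
Var(Ŷ) = 41709² · 0.038512766 = 6.6998374 × 10^7.
SE(Ŷ) = √(6.6998374 × 10^7) = 8185.

8185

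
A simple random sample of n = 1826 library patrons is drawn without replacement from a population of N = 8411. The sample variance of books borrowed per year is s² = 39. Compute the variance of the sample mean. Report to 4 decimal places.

Under SRS without replacement, Var(ȳ) = (1 − f)·s²/n with f = n/N = 1826/8411 = 0.21709666.
Var(ȳ) = (1 − 0.21709666)·39/1826 = 0.78290334·0.02135816 = 0.016721375.

0.0167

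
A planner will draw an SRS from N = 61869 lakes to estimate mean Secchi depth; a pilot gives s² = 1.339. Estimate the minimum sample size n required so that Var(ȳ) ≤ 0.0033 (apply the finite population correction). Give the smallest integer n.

Without fpc, n₀ = s²/D = 1.339/0.0033 = 405.7576.
With fpc, (1 − n/N)·s²/n ≤ D requires n ≥ n₀/(1 + n₀/N) = 405.7576/(1 + 405.7576/61869) = 403.1138.
Rounding up, n = 404.

404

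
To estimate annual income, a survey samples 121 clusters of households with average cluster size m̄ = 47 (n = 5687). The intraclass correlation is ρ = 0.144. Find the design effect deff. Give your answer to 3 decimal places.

deff = 1 + (47 − 1)·0.144 = 1 + 6.624 = 7.624.

7.624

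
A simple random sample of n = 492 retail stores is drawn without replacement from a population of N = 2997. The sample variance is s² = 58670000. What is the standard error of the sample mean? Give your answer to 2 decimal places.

Under SRS without replacement, Var(ȳ) = (1 − f)·s²/n with f = n/N = 492/2997 = 0.16416416.
Var(ȳ) = (1 − 0.16416416)·58670000/492 = 0.83583584·119247.97 = 99671.725.
SE(ȳ) = √(99671.725) = 315.71.

315.71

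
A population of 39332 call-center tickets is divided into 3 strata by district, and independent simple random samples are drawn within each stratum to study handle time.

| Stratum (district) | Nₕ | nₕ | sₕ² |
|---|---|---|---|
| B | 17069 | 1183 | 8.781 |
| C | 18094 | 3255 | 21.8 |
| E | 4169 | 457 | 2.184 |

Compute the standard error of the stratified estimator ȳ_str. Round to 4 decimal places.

0.0501

Var(ȳ_str) = Σₕ Wₕ²(1 − fₕ)sₕ²/nₕ with Wₕ = Nₕ/N, N = 39332.
B: Wₕ = 0.43397234; term = 0.43397234²·(1 − 0.06930693)·8.781/1183 = 0.0013010375.
C: Wₕ = 0.46003254; term = 0.46003254²·(1 − 0.17989389)·21.8/3255 = 0.0011623921.
E: Wₕ = 0.10599512; term = 0.10599512²·(1 − 0.10961861)·2.184/457 = 4.7806201 × 10^-5.
Sum = 0.0025112358.
SE = √(0.0025112358) = 0.0501.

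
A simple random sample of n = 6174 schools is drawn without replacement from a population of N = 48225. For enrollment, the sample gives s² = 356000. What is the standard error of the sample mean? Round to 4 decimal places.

7.0908

Under SRS without replacement, Var(ȳ) = (1 − f)·s²/n with f = n/N = 6174/48225 = 0.12802488.
Var(ȳ) = (1 − 0.12802488)·356000/6174 = 0.87197512·57.66116 = 50.279096.
SE(ȳ) = √(50.279096) = 7.0908.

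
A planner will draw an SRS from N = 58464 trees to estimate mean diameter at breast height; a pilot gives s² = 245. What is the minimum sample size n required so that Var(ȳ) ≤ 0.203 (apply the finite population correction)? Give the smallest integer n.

Without fpc, n₀ = s²/D = 245/0.203 = 1206.8966.
With fpc, (1 − n/N)·s²/n ≤ D requires n ≥ n₀/(1 + n₀/N) = 1206.8966/(1 + 1206.8966/58464) = 1182.4861.
Rounding up, n = 1183.

1183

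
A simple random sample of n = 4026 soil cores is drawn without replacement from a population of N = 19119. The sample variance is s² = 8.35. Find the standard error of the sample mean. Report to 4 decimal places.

0.0405

Under SRS without replacement, Var(ȳ) = (1 − f)·s²/n with f = n/N = 4026/19119 = 0.21057587.
Var(ȳ) = (1 − 0.21057587)·8.35/4026 = 0.78942413·0.0020740189 = 0.0016372806.
SE(ȳ) = √(0.0016372806) = 0.0405.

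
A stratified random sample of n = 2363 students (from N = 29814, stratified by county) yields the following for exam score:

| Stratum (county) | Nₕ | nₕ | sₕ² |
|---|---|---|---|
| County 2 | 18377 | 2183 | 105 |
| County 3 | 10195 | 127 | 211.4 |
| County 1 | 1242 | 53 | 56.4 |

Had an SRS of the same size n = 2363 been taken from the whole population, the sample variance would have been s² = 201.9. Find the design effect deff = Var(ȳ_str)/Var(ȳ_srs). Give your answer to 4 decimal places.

Var(ȳ_str) = Σ Wₕ²(1−fₕ)sₕ²/nₕ with Wₕ = Nₕ/29814:
  County 2: (18377/29814)²·(1−2183/18377)·105/2183 = 0.016103631
  County 3: (10195/29814)²·(1−127/10195)·211.4/127 = 0.19221674
  County 1: (1242/29814)²·(1−53/1242)·56.4/53 = 0.0017679346
  → Var(ȳ_str) = 0.21008831.
Var(ȳ_srs) = (1 − 2363/29814)·201.9/2363 = 0.078670248.
deff = 0.21008831 / 0.078670248 = 2.6705.

2.6705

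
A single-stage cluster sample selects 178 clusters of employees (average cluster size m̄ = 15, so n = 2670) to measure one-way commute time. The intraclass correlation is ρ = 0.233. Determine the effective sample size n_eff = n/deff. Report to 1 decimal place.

626.5

deff = 1 + (15 − 1)·0.233 = 1 + 3.262 = 4.262.
n_eff = 2670 / 4.262 = 626.5.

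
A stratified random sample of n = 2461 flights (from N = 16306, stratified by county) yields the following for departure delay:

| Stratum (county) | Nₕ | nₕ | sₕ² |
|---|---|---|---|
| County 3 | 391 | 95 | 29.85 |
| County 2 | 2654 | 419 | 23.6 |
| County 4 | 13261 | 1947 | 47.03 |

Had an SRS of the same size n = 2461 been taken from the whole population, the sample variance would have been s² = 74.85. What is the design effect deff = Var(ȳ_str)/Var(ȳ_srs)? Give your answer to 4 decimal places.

Var(ȳ_str) = Σ Wₕ²(1−fₕ)sₕ²/nₕ with Wₕ = Nₕ/16306:
  County 3: (391/16306)²·(1−95/391)·29.85/95 = 1.3677109 × 10^-4
  County 2: (2654/16306)²·(1−419/2654)·23.6/419 = 0.0012565551
  County 4: (13261/16306)²·(1−1947/13261)·47.03/1947 = 0.013630337
  → Var(ȳ_str) = 0.015023663.
Var(ȳ_srs) = (1 − 2461/16306)·74.85/2461 = 0.025824131.
deff = 0.015023663 / 0.025824131 = 0.5818.

0.5818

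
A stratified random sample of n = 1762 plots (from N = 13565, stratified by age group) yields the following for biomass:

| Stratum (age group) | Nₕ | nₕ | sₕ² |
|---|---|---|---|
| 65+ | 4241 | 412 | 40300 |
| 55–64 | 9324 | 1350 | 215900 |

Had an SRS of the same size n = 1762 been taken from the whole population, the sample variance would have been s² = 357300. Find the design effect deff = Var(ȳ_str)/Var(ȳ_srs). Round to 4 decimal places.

Var(ȳ_str) = Σ Wₕ²(1−fₕ)sₕ²/nₕ with Wₕ = Nₕ/13565:
  65+: (4241/13565)²·(1−412/4241)·40300/412 = 8.6322075
  55–64: (9324/13565)²·(1−1350/9324)·215900/1350 = 64.618634
  → Var(ȳ_str) = 73.250842.
Var(ȳ_srs) = (1 − 1762/13565)·357300/1762 = 176.44109.
deff = 73.250842 / 176.44109 = 0.4152.

0.4152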